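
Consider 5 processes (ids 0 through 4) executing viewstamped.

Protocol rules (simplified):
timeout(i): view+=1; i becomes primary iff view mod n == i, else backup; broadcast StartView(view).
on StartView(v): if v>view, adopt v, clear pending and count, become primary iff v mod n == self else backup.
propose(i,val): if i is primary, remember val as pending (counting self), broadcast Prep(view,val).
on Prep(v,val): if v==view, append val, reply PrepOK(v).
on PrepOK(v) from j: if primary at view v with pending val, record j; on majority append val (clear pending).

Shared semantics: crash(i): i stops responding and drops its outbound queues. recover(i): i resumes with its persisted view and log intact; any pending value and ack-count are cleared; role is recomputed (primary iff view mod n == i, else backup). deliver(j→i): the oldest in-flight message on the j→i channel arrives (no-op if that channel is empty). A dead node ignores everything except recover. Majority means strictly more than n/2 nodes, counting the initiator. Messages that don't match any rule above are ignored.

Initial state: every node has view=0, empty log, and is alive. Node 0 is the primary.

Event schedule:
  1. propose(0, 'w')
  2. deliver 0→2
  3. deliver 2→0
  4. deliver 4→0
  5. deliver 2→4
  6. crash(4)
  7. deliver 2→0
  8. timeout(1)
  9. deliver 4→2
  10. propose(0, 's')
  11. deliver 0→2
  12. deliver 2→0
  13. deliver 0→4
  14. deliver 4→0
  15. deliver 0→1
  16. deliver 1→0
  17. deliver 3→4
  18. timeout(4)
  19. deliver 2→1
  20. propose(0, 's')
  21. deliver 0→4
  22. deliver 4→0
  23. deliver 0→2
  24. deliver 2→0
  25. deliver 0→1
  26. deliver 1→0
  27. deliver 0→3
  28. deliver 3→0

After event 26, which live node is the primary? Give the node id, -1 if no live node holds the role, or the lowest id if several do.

1

[1] propose(0,'w') → ∅
[2] deliver 0→2 → N2(back v0 [w])
[3] deliver 2→0 → ∅
[4] deliver 4→0 → ∅
[5] deliver 2→4 → ∅
[6] crash(4) → N4(✗back v0 [-])
[7] deliver 2→0 → ∅
[8] timeout(1) → N1(prim v1 [-])
[9] deliver 4→2 → ∅
[10] propose(0,'s') → ∅
[11] deliver 0→2 → N2(back v0 [w,s])
[12] deliver 2→0 → ∅
[13] deliver 0→4 → ∅
[14] deliver 4→0 → ∅
[15] deliver 0→1 → ∅
[16] deliver 1→0 → N0(back v1 [-])
[17] deliver 3→4 → ∅
[18] timeout(4) → ∅
[19] deliver 2→1 → ∅
[20] propose(0,'s') → ∅
[21] deliver 0→4 → ∅
[22] deliver 4→0 → ∅
[23] deliver 0→2 → ∅
[24] deliver 2→0 → ∅
[25] deliver 0→1 → ∅
[26] deliver 1→0 → ∅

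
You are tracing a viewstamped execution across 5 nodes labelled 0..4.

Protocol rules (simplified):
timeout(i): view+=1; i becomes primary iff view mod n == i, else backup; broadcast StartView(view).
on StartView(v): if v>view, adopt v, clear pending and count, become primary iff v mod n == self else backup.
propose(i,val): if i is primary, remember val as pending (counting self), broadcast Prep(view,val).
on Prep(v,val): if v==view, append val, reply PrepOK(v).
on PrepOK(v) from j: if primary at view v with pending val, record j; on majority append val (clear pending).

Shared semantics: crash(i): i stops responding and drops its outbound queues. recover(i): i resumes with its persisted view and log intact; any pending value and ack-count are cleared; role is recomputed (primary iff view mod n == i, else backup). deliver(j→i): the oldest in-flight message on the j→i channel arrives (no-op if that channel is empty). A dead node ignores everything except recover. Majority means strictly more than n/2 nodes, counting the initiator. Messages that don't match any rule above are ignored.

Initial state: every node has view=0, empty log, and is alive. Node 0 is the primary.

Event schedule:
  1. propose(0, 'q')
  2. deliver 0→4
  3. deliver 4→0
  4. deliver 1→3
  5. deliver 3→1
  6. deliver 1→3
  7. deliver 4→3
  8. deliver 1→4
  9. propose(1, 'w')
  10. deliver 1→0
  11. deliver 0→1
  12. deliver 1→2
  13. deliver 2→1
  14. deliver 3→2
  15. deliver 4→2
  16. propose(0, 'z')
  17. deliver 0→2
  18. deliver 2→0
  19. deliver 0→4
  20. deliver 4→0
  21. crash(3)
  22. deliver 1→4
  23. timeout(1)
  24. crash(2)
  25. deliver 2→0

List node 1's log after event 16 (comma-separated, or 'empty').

q

after 1 — propose(0,'q'): ·
after 2 — deliver 0→4: n4:back/v0/[q]
after 3 — deliver 4→0: ·
after 4 — deliver 1→3: ·
after 5 — deliver 3→1: ·
after 6 — deliver 1→3: ·
after 7 — deliver 4→3: ·
after 8 — deliver 1→4: ·
after 9 — propose(1,'w'): ·
after 10 — deliver 1→0: ·
after 11 — deliver 0→1: n1:back/v0/[q]
after 12 — deliver 1→2: ·
after 13 — deliver 2→1: ·
after 14 — deliver 3→2: ·
after 15 — deliver 4→2: ·
after 16 — propose(0,'z'): ·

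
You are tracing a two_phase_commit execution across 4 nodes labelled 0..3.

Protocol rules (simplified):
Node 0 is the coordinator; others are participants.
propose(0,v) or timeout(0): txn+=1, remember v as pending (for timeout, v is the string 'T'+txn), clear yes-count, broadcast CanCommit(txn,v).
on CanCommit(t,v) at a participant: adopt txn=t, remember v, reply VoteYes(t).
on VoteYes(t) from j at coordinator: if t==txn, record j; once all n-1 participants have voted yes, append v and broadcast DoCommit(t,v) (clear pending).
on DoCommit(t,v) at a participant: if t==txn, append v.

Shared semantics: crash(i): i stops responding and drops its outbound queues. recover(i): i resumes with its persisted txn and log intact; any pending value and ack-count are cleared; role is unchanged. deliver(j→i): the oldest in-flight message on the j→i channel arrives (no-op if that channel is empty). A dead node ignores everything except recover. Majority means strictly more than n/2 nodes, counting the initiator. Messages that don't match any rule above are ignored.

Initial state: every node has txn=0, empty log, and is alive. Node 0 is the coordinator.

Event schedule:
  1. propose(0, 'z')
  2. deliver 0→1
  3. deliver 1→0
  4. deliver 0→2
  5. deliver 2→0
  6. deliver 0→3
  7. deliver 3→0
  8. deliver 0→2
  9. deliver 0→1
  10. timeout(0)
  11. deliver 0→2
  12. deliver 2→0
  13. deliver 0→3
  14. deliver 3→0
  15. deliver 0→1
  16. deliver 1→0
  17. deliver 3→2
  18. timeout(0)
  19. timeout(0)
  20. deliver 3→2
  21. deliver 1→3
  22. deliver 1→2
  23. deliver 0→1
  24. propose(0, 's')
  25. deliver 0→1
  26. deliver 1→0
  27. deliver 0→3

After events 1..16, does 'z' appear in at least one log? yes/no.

after 1 — propose(0,'z'): n0:coor/t1/[-]
after 2 — deliver 0→1: n1:part/t1/[-]
after 3 — deliver 1→0: ·
after 4 — deliver 0→2: n2:part/t1/[-]
after 5 — deliver 2→0: ·
after 6 — deliver 0→3: n3:part/t1/[-]
after 7 — deliver 3→0: n0:coor/t1/[z]
after 8 — deliver 0→2: n2:part/t1/[z]
after 9 — deliver 0→1: n1:part/t1/[z]
after 10 — timeout(0): n0:coor/t2/[z]
after 11 — deliver 0→2: n2:part/t2/[z]
after 12 — deliver 2→0: ·
after 13 — deliver 0→3: n3:part/t1/[z]
after 14 — deliver 3→0: ·
after 15 — deliver 0→1: n1:part/t2/[z]
after 16 — deliver 1→0: ·

yes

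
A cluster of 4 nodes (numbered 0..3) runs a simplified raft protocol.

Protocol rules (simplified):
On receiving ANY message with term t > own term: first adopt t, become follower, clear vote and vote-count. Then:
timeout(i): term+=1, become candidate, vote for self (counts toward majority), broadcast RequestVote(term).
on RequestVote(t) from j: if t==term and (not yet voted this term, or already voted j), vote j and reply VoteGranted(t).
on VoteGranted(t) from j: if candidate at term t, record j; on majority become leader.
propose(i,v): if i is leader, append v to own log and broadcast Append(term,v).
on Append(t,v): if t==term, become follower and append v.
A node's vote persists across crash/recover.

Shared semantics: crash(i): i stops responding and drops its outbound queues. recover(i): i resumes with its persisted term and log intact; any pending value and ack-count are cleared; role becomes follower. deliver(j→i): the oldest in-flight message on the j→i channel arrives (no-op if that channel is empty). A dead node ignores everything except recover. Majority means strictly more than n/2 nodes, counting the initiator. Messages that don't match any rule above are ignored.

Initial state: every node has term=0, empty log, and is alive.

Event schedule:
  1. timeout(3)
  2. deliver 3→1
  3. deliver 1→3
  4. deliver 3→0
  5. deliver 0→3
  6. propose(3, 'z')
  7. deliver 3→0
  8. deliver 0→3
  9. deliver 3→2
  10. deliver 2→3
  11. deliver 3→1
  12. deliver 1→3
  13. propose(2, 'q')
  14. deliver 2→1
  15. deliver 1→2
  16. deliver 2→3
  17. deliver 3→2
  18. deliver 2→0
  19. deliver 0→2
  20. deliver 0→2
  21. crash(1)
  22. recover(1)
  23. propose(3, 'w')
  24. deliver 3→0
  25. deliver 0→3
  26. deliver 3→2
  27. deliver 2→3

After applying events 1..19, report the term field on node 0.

1

1. timeout(3):  <3:cand t1 ->
2. deliver 3→1:  <1:foll t1 ->
3. deliver 1→3:  nop
4. deliver 3→0:  <0:foll t1 ->
5. deliver 0→3:  <3:lead t1 ->
6. propose(3,'z'):  <3:lead t1 z>
7. deliver 3→0:  <0:foll t1 z>
8. deliver 0→3:  nop
9. deliver 3→2:  <2:foll t1 ->
10. deliver 2→3:  nop
11. deliver 3→1:  <1:foll t1 z>
12. deliver 1→3:  nop
13. propose(2,'q'):  nop
14. deliver 2→1:  nop
15. deliver 1→2:  nop
16. deliver 2→3:  nop
17. deliver 3→2:  <2:foll t1 z>
18. deliver 2→0:  nop
19. deliver 0→2:  nop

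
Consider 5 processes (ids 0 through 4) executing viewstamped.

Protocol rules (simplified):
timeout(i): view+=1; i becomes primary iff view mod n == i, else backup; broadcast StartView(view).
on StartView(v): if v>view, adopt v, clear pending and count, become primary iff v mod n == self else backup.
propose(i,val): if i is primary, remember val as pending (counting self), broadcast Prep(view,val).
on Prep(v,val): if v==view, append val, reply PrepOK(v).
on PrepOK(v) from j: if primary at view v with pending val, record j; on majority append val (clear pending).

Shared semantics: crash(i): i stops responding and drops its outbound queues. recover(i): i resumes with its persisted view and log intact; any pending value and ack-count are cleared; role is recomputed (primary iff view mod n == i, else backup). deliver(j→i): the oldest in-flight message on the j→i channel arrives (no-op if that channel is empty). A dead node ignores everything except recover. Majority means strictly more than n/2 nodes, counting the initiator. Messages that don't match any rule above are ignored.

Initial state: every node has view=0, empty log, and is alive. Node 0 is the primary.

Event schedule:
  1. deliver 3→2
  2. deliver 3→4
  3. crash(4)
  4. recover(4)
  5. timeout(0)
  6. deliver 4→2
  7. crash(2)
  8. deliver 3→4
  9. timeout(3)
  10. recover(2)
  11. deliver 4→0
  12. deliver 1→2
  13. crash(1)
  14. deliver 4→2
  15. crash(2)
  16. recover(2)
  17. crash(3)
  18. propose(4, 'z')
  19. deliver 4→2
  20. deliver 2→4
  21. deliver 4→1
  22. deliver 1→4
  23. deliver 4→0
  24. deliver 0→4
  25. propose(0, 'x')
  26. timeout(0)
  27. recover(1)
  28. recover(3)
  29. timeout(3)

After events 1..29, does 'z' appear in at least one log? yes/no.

no

step 1 deliver 3→2: —
step 2 deliver 3→4: —
step 3 crash(4): 4={✗back,v=0,log=-}
step 4 recover(4): 4={back,v=0,log=-}
step 5 timeout(0): 0={back,v=1,log=-}
step 6 deliver 4→2: —
step 7 crash(2): 2={✗back,v=0,log=-}
step 8 deliver 3→4: —
step 9 timeout(3): 3={back,v=1,log=-}
step 10 recover(2): 2={back,v=0,log=-}
step 11 deliver 4→0: —
step 12 deliver 1→2: —
step 13 crash(1): 1={✗back,v=0,log=-}
step 14 deliver 4→2: —
step 15 crash(2): 2={✗back,v=0,log=-}
step 16 recover(2): 2={back,v=0,log=-}
step 17 crash(3): 3={✗back,v=1,log=-}
step 18 propose(4,'z'): —
step 19 deliver 4→2: —
step 20 deliver 2→4: —
step 21 deliver 4→1: —
step 22 deliver 1→4: —
step 23 deliver 4→0: —
step 24 deliver 0→4: 4={back,v=1,log=-}
step 25 propose(0,'x'): —
step 26 timeout(0): 0={back,v=2,log=-}
step 27 recover(1): 1={back,v=0,log=-}
step 28 recover(3): 3={back,v=1,log=-}
step 29 timeout(3): 3={back,v=2,log=-}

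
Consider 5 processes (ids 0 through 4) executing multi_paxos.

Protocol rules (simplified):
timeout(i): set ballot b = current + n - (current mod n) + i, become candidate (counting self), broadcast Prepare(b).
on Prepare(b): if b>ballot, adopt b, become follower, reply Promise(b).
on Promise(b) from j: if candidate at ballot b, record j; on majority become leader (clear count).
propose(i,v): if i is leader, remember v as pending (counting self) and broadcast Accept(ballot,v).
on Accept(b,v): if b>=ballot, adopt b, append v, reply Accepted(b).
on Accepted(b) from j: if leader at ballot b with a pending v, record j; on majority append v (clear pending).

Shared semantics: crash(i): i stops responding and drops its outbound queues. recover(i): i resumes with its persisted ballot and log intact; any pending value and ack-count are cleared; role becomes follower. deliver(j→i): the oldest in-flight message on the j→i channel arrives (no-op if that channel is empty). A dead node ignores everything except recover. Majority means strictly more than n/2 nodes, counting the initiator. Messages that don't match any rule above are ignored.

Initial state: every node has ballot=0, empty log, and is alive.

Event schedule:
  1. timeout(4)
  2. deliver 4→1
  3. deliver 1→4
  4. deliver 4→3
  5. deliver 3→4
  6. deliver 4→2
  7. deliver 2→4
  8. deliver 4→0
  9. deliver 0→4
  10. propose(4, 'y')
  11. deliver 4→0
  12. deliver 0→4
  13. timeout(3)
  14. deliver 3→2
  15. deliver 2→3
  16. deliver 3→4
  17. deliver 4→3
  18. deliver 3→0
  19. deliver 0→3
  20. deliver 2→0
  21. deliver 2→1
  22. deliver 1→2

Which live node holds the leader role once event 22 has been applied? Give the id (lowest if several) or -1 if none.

3

1. timeout(4):  <4:cand b9 ->
2. deliver 4→1:  <1:foll b9 ->
3. deliver 1→4:  nop
4. deliver 4→3:  <3:foll b9 ->
5. deliver 3→4:  <4:lead b9 ->
6. deliver 4→2:  <2:foll b9 ->
7. deliver 2→4:  nop
8. deliver 4→0:  <0:foll b9 ->
9. deliver 0→4:  nop
10. propose(4,'y'):  nop
11. deliver 4→0:  <0:foll b9 y>
12. deliver 0→4:  nop
13. timeout(3):  <3:cand b13 ->
14. deliver 3→2:  <2:foll b13 ->
15. deliver 2→3:  nop
16. deliver 3→4:  <4:foll b13 ->
17. deliver 4→3:  nop
18. deliver 3→0:  <0:foll b13 y>
19. deliver 0→3:  <3:lead b13 ->
20. deliver 2→0:  nop
21. deliver 2→1:  nop
22. deliver 1→2:  nop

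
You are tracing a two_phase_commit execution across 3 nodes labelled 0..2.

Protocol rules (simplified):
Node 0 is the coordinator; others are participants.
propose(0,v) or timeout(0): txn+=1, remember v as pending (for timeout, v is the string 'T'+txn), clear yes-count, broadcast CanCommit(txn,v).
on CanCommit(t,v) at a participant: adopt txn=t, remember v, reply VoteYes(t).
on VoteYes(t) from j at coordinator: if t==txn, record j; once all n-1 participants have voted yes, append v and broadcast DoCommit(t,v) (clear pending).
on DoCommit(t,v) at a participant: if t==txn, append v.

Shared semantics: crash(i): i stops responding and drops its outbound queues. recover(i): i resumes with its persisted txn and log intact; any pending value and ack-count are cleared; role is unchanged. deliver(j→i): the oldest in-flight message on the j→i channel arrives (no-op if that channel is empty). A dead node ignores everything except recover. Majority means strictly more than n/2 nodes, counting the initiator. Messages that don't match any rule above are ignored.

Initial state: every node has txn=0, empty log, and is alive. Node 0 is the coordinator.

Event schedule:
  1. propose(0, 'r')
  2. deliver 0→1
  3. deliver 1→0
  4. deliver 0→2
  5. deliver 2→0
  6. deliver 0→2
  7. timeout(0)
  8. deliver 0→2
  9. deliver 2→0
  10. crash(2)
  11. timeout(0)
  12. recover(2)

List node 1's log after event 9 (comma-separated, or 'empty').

after 1 — propose(0,'r'): n0:coor/t1/[-]
after 2 — deliver 0→1: n1:part/t1/[-]
after 3 — deliver 1→0: ·
after 4 — deliver 0→2: n2:part/t1/[-]
after 5 — deliver 2→0: n0:coor/t1/[r]
after 6 — deliver 0→2: n2:part/t1/[r]
after 7 — timeout(0): n0:coor/t2/[r]
after 8 — deliver 0→2: n2:part/t2/[r]
after 9 — deliver 2→0: ·

empty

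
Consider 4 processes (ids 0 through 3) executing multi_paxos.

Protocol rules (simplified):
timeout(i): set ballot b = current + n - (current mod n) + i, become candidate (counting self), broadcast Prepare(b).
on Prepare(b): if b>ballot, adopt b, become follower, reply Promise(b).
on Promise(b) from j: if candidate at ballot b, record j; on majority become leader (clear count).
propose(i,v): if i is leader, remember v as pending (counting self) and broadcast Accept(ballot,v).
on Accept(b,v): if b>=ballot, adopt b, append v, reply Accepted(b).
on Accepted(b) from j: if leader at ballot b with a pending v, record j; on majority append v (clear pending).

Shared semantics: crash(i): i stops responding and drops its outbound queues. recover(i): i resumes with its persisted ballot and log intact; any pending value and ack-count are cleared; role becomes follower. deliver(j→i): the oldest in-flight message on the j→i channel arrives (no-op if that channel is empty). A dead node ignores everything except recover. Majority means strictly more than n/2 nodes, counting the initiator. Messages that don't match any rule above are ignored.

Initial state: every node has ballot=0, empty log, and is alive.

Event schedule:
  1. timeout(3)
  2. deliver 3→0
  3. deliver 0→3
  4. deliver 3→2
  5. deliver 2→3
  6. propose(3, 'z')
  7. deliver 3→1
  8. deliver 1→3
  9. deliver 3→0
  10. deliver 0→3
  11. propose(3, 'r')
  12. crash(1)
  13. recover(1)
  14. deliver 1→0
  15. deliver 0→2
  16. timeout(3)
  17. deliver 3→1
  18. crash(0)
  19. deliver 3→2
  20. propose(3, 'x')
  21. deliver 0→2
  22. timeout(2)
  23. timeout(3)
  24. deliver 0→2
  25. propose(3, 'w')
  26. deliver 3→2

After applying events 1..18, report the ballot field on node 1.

e1 timeout(3): 3[cand,b=7,-]
e2 deliver 3→0: 0[foll,b=7,-]
e3 deliver 0→3: ·
e4 deliver 3→2: 2[foll,b=7,-]
e5 deliver 2→3: 3[lead,b=7,-]
e6 propose(3,'z'): ·
e7 deliver 3→1: 1[foll,b=7,-]
e8 deliver 1→3: ·
e9 deliver 3→0: 0[foll,b=7,z]
e10 deliver 0→3: ·
e11 propose(3,'r'): ·
e12 crash(1): 1[✗foll,b=7,-]
e13 recover(1): 1[foll,b=7,-]
e14 deliver 1→0: ·
e15 deliver 0→2: ·
e16 timeout(3): 3[cand,b=11,-]
e17 deliver 3→1: 1[foll,b=7,z]
e18 crash(0): 0[✗foll,b=7,z]

7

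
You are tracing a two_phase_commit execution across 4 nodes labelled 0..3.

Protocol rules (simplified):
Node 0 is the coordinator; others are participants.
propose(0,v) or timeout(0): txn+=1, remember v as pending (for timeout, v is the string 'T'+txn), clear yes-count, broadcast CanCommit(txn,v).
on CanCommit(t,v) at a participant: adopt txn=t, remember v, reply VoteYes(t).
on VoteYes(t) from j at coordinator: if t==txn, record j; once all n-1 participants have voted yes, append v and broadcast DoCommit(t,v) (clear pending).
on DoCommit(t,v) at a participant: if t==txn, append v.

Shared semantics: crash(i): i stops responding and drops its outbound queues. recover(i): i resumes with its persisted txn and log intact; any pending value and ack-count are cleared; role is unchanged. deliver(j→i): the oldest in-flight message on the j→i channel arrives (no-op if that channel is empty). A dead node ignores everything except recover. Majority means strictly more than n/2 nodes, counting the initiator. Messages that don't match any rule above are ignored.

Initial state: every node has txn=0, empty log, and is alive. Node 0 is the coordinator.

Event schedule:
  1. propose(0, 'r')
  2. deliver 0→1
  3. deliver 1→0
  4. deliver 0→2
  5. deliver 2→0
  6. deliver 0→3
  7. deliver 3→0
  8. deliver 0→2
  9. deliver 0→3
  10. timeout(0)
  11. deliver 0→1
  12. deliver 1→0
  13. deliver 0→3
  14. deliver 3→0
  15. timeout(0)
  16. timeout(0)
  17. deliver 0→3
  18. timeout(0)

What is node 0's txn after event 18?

[1] propose(0,'r') → N0(coor t1 [-])
[2] deliver 0→1 → N1(part t1 [-])
[3] deliver 1→0 → ∅
[4] deliver 0→2 → N2(part t1 [-])
[5] deliver 2→0 → ∅
[6] deliver 0→3 → N3(part t1 [-])
[7] deliver 3→0 → N0(coor t1 [r])
[8] deliver 0→2 → N2(part t1 [r])
[9] deliver 0→3 → N3(part t1 [r])
[10] timeout(0) → N0(coor t2 [r])
[11] deliver 0→1 → N1(part t1 [r])
[12] deliver 1→0 → ∅
[13] deliver 0→3 → N3(part t2 [r])
[14] deliver 3→0 → ∅
[15] timeout(0) → N0(coor t3 [r])
[16] timeout(0) → N0(coor t4 [r])
[17] deliver 0→3 → N3(part t3 [r])
[18] timeout(0) → N0(coor t5 [r])

5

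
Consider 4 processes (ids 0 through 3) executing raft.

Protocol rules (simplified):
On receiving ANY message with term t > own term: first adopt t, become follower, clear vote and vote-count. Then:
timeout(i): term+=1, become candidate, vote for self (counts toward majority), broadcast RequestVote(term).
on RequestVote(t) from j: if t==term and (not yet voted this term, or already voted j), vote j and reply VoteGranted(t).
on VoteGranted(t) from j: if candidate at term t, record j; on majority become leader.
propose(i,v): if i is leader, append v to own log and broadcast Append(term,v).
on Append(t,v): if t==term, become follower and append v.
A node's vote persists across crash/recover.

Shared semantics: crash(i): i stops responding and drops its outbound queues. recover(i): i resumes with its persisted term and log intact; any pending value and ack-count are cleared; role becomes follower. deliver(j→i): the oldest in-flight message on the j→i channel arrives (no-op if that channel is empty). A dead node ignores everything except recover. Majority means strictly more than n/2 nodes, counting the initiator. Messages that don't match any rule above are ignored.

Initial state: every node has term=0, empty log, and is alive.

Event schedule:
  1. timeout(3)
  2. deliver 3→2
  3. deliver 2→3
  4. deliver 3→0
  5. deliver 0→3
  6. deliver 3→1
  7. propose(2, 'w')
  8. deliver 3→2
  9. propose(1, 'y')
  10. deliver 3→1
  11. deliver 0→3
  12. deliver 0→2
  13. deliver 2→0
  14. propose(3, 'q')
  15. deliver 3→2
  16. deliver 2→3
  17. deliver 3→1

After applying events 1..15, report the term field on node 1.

1

step 1 timeout(3): 3={cand,t=1,log=-}
step 2 deliver 3→2: 2={foll,t=1,log=-}
step 3 deliver 2→3: —
step 4 deliver 3→0: 0={foll,t=1,log=-}
step 5 deliver 0→3: 3={lead,t=1,log=-}
step 6 deliver 3→1: 1={foll,t=1,log=-}
step 7 propose(2,'w'): —
step 8 deliver 3→2: —
step 9 propose(1,'y'): —
step 10 deliver 3→1: —
step 11 deliver 0→3: —
step 12 deliver 0→2: —
step 13 deliver 2→0: —
step 14 propose(3,'q'): 3={lead,t=1,log=q}
step 15 deliver 3→2: 2={foll,t=1,log=q}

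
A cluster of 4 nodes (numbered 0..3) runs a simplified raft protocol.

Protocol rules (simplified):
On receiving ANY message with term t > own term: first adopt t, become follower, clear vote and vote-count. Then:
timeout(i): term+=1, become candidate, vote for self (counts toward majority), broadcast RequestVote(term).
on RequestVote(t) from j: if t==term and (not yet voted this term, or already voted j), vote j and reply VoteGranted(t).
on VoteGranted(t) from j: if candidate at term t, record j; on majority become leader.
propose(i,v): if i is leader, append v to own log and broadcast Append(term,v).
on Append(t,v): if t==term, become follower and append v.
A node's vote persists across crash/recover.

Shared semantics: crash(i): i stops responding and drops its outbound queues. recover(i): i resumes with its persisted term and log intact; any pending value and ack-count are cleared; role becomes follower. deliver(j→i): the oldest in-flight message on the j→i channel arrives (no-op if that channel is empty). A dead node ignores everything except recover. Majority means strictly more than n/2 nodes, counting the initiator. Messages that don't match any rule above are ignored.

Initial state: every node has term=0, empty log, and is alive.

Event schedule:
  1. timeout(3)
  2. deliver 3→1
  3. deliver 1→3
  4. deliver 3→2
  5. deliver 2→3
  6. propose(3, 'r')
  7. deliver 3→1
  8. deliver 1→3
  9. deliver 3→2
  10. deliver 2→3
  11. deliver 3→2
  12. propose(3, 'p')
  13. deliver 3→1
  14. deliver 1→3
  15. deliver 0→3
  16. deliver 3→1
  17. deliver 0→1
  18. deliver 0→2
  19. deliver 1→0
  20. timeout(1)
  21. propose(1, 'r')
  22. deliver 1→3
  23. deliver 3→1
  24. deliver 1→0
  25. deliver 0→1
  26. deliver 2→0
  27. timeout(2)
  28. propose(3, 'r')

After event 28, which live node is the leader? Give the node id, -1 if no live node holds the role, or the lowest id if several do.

1. timeout(3):  <3:cand t1 ->
2. deliver 3→1:  <1:foll t1 ->
3. deliver 1→3:  nop
4. deliver 3→2:  <2:foll t1 ->
5. deliver 2→3:  <3:lead t1 ->
6. propose(3,'r'):  <3:lead t1 r>
7. deliver 3→1:  <1:foll t1 r>
8. deliver 1→3:  nop
9. deliver 3→2:  <2:foll t1 r>
10. deliver 2→3:  nop
11. deliver 3→2:  nop
12. propose(3,'p'):  <3:lead t1 r,p>
13. deliver 3→1:  <1:foll t1 r,p>
14. deliver 1→3:  nop
15. deliver 0→3:  nop
16. deliver 3→1:  nop
17. deliver 0→1:  nop
18. deliver 0→2:  nop
19. deliver 1→0:  nop
20. timeout(1):  <1:cand t2 r,p>
21. propose(1,'r'):  nop
22. deliver 1→3:  <3:foll t2 r,p>
23. deliver 3→1:  nop
24. deliver 1→0:  <0:foll t2 ->
25. deliver 0→1:  <1:lead t2 r,p>
26. deliver 2→0:  nop
27. timeout(2):  <2:cand t2 r>
28. propose(3,'r'):  nop

1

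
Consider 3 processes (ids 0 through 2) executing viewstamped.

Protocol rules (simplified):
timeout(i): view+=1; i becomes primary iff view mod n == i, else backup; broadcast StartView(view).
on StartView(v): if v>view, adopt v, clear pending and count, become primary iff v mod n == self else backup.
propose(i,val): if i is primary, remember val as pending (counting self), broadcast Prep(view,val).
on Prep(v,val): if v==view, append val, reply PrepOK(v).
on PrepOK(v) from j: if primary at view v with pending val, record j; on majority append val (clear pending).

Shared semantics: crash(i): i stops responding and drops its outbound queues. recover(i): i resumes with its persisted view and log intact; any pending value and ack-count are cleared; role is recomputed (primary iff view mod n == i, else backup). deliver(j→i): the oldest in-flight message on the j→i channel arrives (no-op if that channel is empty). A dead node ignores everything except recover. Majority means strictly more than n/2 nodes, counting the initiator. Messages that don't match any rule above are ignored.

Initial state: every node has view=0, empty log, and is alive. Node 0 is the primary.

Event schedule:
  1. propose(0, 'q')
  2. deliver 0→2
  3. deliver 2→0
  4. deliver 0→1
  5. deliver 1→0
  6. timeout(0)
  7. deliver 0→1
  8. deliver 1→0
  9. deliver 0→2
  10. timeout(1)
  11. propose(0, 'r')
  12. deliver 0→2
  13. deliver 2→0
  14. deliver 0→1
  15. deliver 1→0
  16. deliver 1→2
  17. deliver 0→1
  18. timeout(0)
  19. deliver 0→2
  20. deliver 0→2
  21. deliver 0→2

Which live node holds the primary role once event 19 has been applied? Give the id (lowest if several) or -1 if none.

after 1 — propose(0,'q'): ·
after 2 — deliver 0→2: n2:back/v0/[q]
after 3 — deliver 2→0: n0:prim/v0/[q]
after 4 — deliver 0→1: n1:back/v0/[q]
after 5 — deliver 1→0: ·
after 6 — timeout(0): n0:back/v1/[q]
after 7 — deliver 0→1: n1:prim/v1/[q]
after 8 — deliver 1→0: ·
after 9 — deliver 0→2: n2:back/v1/[q]
after 10 — timeout(1): n1:back/v2/[q]
after 11 — propose(0,'r'): ·
after 12 — deliver 0→2: ·
after 13 — deliver 2→0: ·
after 14 — deliver 0→1: ·
after 15 — deliver 1→0: n0:back/v2/[q]
after 16 — deliver 1→2: n2:prim/v2/[q]
after 17 — deliver 0→1: ·
after 18 — timeout(0): n0:prim/v3/[q]
after 19 — deliver 0→2: n2:back/v3/[q]

0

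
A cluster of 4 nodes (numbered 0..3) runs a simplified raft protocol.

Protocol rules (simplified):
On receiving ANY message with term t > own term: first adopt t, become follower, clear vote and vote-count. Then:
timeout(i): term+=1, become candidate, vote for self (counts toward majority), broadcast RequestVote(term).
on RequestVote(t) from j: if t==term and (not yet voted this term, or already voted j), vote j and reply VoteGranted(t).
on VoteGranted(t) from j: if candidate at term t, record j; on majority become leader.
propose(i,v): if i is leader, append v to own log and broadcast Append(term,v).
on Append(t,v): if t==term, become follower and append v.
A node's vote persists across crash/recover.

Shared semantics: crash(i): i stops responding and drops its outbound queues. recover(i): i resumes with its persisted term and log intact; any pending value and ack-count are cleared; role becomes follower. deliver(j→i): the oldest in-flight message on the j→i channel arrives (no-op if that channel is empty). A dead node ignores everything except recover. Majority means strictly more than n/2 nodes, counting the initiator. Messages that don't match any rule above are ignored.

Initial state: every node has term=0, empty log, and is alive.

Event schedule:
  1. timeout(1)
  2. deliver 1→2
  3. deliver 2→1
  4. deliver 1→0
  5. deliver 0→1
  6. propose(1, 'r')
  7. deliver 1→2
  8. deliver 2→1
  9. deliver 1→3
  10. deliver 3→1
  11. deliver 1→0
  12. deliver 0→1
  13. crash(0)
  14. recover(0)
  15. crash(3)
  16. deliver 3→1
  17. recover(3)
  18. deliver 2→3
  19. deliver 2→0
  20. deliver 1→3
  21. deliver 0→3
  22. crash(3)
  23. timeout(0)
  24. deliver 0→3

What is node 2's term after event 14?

1

step 1 timeout(1): 1={cand,t=1,log=-}
step 2 deliver 1→2: 2={foll,t=1,log=-}
step 3 deliver 2→1: —
step 4 deliver 1→0: 0={foll,t=1,log=-}
step 5 deliver 0→1: 1={lead,t=1,log=-}
step 6 propose(1,'r'): 1={lead,t=1,log=r}
step 7 deliver 1→2: 2={foll,t=1,log=r}
step 8 deliver 2→1: —
step 9 deliver 1→3: 3={foll,t=1,log=-}
step 10 deliver 3→1: —
step 11 deliver 1→0: 0={foll,t=1,log=r}
step 12 deliver 0→1: —
step 13 crash(0): 0={✗foll,t=1,log=r}
step 14 recover(0): 0={foll,t=1,log=r}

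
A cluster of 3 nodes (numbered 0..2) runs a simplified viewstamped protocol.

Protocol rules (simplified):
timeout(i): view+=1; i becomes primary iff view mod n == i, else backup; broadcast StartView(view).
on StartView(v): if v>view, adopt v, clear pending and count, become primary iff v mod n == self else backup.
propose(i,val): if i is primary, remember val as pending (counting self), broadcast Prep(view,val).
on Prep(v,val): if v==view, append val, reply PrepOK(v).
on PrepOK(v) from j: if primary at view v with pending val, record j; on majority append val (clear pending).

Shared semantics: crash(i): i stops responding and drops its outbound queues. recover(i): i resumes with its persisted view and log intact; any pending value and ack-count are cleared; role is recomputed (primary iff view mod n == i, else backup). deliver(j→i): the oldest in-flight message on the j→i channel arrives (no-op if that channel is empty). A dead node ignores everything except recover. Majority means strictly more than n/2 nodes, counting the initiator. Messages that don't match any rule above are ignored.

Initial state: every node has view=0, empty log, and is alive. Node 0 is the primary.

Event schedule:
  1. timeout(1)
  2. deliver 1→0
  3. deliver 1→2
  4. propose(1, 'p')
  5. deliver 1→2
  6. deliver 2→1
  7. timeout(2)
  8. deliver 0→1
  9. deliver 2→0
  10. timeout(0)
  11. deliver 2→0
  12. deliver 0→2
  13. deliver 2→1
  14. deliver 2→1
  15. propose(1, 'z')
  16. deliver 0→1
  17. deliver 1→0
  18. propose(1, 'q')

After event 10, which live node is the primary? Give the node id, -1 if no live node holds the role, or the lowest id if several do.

0

step 1 timeout(1): 1={prim,v=1,log=-}
step 2 deliver 1→0: 0={back,v=1,log=-}
step 3 deliver 1→2: 2={back,v=1,log=-}
step 4 propose(1,'p'): —
step 5 deliver 1→2: 2={back,v=1,log=p}
step 6 deliver 2→1: 1={prim,v=1,log=p}
step 7 timeout(2): 2={prim,v=2,log=p}
step 8 deliver 0→1: —
step 9 deliver 2→0: 0={back,v=2,log=-}
step 10 timeout(0): 0={prim,v=3,log=-}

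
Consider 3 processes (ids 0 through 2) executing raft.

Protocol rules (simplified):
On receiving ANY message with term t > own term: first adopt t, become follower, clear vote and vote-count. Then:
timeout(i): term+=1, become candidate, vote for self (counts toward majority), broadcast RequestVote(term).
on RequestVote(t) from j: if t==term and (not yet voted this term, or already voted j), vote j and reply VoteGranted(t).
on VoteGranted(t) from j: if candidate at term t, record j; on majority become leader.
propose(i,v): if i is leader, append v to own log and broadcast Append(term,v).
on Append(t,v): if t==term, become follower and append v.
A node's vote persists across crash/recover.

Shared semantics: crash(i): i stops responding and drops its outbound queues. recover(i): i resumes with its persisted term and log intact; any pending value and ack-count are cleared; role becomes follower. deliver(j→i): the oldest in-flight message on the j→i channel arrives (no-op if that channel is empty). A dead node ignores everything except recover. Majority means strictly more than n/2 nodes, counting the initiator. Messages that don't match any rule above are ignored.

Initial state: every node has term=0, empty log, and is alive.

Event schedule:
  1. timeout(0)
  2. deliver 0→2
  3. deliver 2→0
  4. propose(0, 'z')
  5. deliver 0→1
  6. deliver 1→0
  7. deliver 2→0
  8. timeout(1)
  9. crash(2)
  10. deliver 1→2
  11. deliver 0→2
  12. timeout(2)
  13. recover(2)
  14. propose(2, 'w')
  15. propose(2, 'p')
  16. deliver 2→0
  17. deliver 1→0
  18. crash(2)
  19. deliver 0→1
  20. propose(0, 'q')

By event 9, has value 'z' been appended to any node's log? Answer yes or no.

[1] timeout(0) → N0(cand t1 [-])
[2] deliver 0→2 → N2(foll t1 [-])
[3] deliver 2→0 → N0(lead t1 [-])
[4] propose(0,'z') → N0(lead t1 [z])
[5] deliver 0→1 → N1(foll t1 [-])
[6] deliver 1→0 → ∅
[7] deliver 2→0 → ∅
[8] timeout(1) → N1(cand t2 [-])
[9] crash(2) → N2(✗foll t1 [-])

yes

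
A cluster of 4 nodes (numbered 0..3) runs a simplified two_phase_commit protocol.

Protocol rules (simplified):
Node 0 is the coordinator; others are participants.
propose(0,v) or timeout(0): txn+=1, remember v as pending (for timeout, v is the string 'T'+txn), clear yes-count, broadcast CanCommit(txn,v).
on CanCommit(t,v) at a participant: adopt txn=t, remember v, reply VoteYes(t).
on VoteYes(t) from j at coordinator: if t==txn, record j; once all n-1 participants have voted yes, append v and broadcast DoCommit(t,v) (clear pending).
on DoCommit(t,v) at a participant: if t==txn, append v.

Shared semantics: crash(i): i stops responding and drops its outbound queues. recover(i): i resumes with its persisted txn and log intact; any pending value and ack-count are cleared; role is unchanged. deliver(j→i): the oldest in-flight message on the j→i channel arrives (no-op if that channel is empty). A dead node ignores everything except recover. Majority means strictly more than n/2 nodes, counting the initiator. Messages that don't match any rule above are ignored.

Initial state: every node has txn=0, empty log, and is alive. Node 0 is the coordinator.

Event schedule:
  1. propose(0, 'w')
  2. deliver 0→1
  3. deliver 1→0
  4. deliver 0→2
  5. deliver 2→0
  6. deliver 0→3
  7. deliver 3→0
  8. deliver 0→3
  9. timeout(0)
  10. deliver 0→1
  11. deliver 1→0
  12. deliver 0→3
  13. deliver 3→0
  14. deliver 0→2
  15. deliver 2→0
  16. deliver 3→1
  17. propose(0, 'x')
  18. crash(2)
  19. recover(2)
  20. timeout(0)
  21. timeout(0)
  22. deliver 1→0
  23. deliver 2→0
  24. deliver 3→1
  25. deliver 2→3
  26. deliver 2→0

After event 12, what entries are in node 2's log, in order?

1. propose(0,'w'):  <0:coor t1 ->
2. deliver 0→1:  <1:part t1 ->
3. deliver 1→0:  nop
4. deliver 0→2:  <2:part t1 ->
5. deliver 2→0:  nop
6. deliver 0→3:  <3:part t1 ->
7. deliver 3→0:  <0:coor t1 w>
8. deliver 0→3:  <3:part t1 w>
9. timeout(0):  <0:coor t2 w>
10. deliver 0→1:  <1:part t1 w>
11. deliver 1→0:  nop
12. deliver 0→3:  <3:part t2 w>

empty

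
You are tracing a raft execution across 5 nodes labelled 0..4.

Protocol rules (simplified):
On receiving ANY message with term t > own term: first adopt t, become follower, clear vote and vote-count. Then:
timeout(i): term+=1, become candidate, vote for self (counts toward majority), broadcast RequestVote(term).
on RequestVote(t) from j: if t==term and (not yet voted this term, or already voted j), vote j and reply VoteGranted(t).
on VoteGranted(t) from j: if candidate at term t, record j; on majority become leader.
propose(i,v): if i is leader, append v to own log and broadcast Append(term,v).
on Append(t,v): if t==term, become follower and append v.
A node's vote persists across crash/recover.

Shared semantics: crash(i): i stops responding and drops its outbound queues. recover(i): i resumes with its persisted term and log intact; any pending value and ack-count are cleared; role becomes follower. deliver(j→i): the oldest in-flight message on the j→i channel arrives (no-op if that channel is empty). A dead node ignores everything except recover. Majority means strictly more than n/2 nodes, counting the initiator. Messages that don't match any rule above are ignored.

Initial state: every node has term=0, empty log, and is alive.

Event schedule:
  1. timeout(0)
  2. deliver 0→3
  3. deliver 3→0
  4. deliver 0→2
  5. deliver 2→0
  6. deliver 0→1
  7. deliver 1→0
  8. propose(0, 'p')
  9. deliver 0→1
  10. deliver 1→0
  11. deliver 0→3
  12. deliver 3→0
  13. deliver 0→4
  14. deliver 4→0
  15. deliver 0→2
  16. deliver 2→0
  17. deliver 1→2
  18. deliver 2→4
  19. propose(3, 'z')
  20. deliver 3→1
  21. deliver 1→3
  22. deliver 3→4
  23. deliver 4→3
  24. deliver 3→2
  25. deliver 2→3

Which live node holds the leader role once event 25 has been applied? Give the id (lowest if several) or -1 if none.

0

after 1 — timeout(0): n0:cand/t1/[-]
after 2 — deliver 0→3: n3:foll/t1/[-]
after 3 — deliver 3→0: ·
after 4 — deliver 0→2: n2:foll/t1/[-]
after 5 — deliver 2→0: n0:lead/t1/[-]
after 6 — deliver 0→1: n1:foll/t1/[-]
after 7 — deliver 1→0: ·
after 8 — propose(0,'p'): n0:lead/t1/[p]
after 9 — deliver 0→1: n1:foll/t1/[p]
after 10 — deliver 1→0: ·
after 11 — deliver 0→3: n3:foll/t1/[p]
after 12 — deliver 3→0: ·
after 13 — deliver 0→4: n4:foll/t1/[-]
after 14 — deliver 4→0: ·
after 15 — deliver 0→2: n2:foll/t1/[p]
after 16 — deliver 2→0: ·
after 17 — deliver 1→2: ·
after 18 — deliver 2→4: ·
after 19 — propose(3,'z'): ·
after 20 — deliver 3→1: ·
after 21 — deliver 1→3: ·
after 22 — deliver 3→4: ·
after 23 — deliver 4→3: ·
after 24 — deliver 3→2: ·
after 25 — deliver 2→3: ·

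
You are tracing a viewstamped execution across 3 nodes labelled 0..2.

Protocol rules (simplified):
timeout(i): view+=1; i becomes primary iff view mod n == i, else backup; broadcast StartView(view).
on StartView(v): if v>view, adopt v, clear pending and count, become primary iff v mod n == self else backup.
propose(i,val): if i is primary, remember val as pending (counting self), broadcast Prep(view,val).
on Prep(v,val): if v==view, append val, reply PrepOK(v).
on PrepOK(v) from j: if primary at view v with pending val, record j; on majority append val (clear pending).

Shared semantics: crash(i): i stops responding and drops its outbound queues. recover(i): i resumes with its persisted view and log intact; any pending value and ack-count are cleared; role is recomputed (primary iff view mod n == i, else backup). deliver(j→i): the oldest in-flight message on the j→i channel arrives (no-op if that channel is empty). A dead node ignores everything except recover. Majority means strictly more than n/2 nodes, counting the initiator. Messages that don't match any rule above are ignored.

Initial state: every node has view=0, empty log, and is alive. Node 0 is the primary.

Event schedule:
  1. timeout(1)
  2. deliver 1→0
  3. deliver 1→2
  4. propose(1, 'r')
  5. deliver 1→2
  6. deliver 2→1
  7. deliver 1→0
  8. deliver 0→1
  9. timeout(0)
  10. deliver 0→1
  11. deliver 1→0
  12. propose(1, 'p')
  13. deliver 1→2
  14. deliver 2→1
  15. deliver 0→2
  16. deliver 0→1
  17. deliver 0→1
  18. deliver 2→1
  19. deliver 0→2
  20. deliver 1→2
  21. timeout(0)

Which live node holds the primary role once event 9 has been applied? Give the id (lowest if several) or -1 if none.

after 1 — timeout(1): n1:prim/v1/[-]
after 2 — deliver 1→0: n0:back/v1/[-]
after 3 — deliver 1→2: n2:back/v1/[-]
after 4 — propose(1,'r'): ·
after 5 — deliver 1→2: n2:back/v1/[r]
after 6 — deliver 2→1: n1:prim/v1/[r]
after 7 — deliver 1→0: n0:back/v1/[r]
after 8 — deliver 0→1: ·
after 9 — timeout(0): n0:back/v2/[r]

1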